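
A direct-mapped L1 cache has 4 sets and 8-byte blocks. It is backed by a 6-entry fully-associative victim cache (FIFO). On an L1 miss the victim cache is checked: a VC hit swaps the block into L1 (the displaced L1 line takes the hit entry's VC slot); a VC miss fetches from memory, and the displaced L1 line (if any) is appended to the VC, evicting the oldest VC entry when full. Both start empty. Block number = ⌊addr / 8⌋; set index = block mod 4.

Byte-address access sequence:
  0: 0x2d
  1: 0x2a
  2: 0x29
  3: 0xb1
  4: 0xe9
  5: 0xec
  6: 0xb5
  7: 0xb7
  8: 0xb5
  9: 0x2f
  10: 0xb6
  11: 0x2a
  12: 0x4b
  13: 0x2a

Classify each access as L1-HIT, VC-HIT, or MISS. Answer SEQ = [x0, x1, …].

SEQ = [MISS, L1-HIT, L1-HIT, MISS, MISS, L1-HIT, L1-HIT, L1-HIT, L1-HIT, VC-HIT, L1-HIT, L1-HIT, MISS, VC-HIT]

#0 0x2d→b5/s1 MISS; vc=[]
#1 0x2a→b5/s1 L1-HIT; vc=[]
#2 0x29→b5/s1 L1-HIT; vc=[]
#3 0xb1→b22/s2 MISS; vc=[]
#4 0xe9→b29/s1 MISS; vc=[5]
#5 0xec→b29/s1 L1-HIT; vc=[5]
#6 0xb5→b22/s2 L1-HIT; vc=[5]
#7 0xb7→b22/s2 L1-HIT; vc=[5]
#8 0xb5→b22/s2 L1-HIT; vc=[5]
#9 0x2f→b5/s1 VC-HIT; vc=[29]
#10 0xb6→b22/s2 L1-HIT; vc=[29]
#11 0x2a→b5/s1 L1-HIT; vc=[29]
#12 0x4b→b9/s1 MISS; vc=[29,5]
#13 0x2a→b5/s1 VC-HIT; vc=[29,9]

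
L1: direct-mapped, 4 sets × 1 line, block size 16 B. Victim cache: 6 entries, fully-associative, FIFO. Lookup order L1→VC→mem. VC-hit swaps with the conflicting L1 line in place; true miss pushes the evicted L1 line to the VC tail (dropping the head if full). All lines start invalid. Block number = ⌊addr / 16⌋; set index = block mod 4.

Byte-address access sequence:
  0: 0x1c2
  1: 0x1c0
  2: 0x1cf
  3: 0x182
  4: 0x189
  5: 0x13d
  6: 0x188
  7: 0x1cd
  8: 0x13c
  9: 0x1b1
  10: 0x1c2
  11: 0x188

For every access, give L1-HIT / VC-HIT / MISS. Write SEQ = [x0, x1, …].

0: 0x1c2 (blk 28, set 0) → MISS  vc=[]
1: 0x1c0 (blk 28, set 0) → L1-HIT  vc=[]
2: 0x1cf (blk 28, set 0) → L1-HIT  vc=[]
3: 0x182 (blk 24, set 0) → MISS  vc=[28]
4: 0x189 (blk 24, set 0) → L1-HIT  vc=[28]
5: 0x13d (blk 19, set 3) → MISS  vc=[28]
6: 0x188 (blk 24, set 0) → L1-HIT  vc=[28]
7: 0x1cd (blk 28, set 0) → VC-HIT  vc=[24]
8: 0x13c (blk 19, set 3) → L1-HIT  vc=[24]
9: 0x1b1 (blk 27, set 3) → MISS  vc=[24, 19]
10: 0x1c2 (blk 28, set 0) → L1-HIT  vc=[24, 19]
11: 0x188 (blk 24, set 0) → VC-HIT  vc=[28, 19]

SEQ = [MISS, L1-HIT, L1-HIT, MISS, L1-HIT, MISS, L1-HIT, VC-HIT, L1-HIT, MISS, L1-HIT, VC-HIT]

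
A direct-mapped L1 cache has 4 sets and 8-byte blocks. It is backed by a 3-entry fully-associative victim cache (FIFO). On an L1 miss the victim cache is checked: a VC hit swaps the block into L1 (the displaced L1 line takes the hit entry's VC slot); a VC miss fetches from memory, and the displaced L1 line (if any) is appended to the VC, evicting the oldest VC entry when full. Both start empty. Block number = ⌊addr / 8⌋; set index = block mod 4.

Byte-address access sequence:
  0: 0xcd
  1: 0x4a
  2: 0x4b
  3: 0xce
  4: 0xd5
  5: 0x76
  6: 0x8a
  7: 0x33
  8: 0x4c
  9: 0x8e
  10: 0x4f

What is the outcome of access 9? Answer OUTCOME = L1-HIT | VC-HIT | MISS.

OUTCOME = VC-HIT

0: 0xcd (blk 25, set 1) → MISS  vc=[]
1: 0x4a (blk 9, set 1) → MISS  vc=[25]
2: 0x4b (blk 9, set 1) → L1-HIT  vc=[25]
3: 0xce (blk 25, set 1) → VC-HIT  vc=[9]
4: 0xd5 (blk 26, set 2) → MISS  vc=[9]
5: 0x76 (blk 14, set 2) → MISS  vc=[9, 26]
6: 0x8a (blk 17, set 1) → MISS  vc=[9, 26, 25]
7: 0x33 (blk 6, set 2) → MISS  vc=[26, 25, 14]
8: 0x4c (blk 9, set 1) → MISS  vc=[25, 14, 17]
9: 0x8e (blk 17, set 1) → VC-HIT  vc=[25, 14, 9]
10: 0x4f (blk 9, set 1) → VC-HIT  vc=[25, 14, 17]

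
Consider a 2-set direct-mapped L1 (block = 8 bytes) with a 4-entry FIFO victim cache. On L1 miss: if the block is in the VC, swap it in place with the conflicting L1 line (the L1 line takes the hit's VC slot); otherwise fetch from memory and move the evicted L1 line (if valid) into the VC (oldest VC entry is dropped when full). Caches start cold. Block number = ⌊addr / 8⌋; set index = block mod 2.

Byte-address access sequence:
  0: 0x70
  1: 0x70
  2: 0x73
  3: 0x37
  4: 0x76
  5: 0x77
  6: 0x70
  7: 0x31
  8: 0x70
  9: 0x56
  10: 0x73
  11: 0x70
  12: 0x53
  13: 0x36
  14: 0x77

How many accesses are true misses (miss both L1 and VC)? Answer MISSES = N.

0: 0x70 (blk 14, set 0) → MISS  vc=[]
1: 0x70 (blk 14, set 0) → L1-HIT  vc=[]
2: 0x73 (blk 14, set 0) → L1-HIT  vc=[]
3: 0x37 (blk 6, set 0) → MISS  vc=[14]
4: 0x76 (blk 14, set 0) → VC-HIT  vc=[6]
5: 0x77 (blk 14, set 0) → L1-HIT  vc=[6]
6: 0x70 (blk 14, set 0) → L1-HIT  vc=[6]
7: 0x31 (blk 6, set 0) → VC-HIT  vc=[14]
8: 0x70 (blk 14, set 0) → VC-HIT  vc=[6]
9: 0x56 (blk 10, set 0) → MISS  vc=[6, 14]
10: 0x73 (blk 14, set 0) → VC-HIT  vc=[6, 10]
11: 0x70 (blk 14, set 0) → L1-HIT  vc=[6, 10]
12: 0x53 (blk 10, set 0) → VC-HIT  vc=[6, 14]
13: 0x36 (blk 6, set 0) → VC-HIT  vc=[10, 14]
14: 0x77 (blk 14, set 0) → VC-HIT  vc=[10, 6]

MISSES = 3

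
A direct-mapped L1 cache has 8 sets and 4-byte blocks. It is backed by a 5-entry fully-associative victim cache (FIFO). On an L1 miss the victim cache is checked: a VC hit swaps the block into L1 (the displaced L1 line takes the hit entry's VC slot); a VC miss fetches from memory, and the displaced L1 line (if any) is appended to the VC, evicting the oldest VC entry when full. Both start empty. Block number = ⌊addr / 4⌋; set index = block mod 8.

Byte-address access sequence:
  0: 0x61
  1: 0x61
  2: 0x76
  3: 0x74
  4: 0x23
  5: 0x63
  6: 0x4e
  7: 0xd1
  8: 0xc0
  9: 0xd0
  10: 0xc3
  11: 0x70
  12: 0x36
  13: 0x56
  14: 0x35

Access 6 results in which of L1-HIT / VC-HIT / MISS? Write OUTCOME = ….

OUTCOME = MISS

#0 0x61→b24/s0 MISS; vc=[]
#1 0x61→b24/s0 L1-HIT; vc=[]
#2 0x76→b29/s5 MISS; vc=[]
#3 0x74→b29/s5 L1-HIT; vc=[]
#4 0x23→b8/s0 MISS; vc=[24]
#5 0x63→b24/s0 VC-HIT; vc=[8]
#6 0x4e→b19/s3 MISS; vc=[8]
#7 0xd1→b52/s4 MISS; vc=[8]
#8 0xc0→b48/s0 MISS; vc=[8,24]
#9 0xd0→b52/s4 L1-HIT; vc=[8,24]
#10 0xc3→b48/s0 L1-HIT; vc=[8,24]
#11 0x70→b28/s4 MISS; vc=[8,24,52]
#12 0x36→b13/s5 MISS; vc=[8,24,52,29]
#13 0x56→b21/s5 MISS; vc=[8,24,52,29,13]
#14 0x35→b13/s5 VC-HIT; vc=[8,24,52,29,21]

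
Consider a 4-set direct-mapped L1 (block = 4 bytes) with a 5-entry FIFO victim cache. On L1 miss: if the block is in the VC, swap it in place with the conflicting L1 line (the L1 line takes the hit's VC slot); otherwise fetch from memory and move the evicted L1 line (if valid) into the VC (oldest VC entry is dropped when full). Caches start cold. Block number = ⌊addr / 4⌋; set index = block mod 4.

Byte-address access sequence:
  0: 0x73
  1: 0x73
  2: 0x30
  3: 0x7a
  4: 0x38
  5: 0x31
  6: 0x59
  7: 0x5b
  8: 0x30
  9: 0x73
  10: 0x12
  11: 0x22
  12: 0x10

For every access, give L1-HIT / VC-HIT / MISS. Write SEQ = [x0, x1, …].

SEQ = [MISS, L1-HIT, MISS, MISS, MISS, L1-HIT, MISS, L1-HIT, L1-HIT, VC-HIT, MISS, MISS, VC-HIT]

#0 0x73→b28/s0 MISS; vc=[]
#1 0x73→b28/s0 L1-HIT; vc=[]
#2 0x30→b12/s0 MISS; vc=[28]
#3 0x7a→b30/s2 MISS; vc=[28]
#4 0x38→b14/s2 MISS; vc=[28,30]
#5 0x31→b12/s0 L1-HIT; vc=[28,30]
#6 0x59→b22/s2 MISS; vc=[28,30,14]
#7 0x5b→b22/s2 L1-HIT; vc=[28,30,14]
#8 0x30→b12/s0 L1-HIT; vc=[28,30,14]
#9 0x73→b28/s0 VC-HIT; vc=[12,30,14]
#10 0x12→b4/s0 MISS; vc=[12,30,14,28]
#11 0x22→b8/s0 MISS; vc=[12,30,14,28,4]
#12 0x10→b4/s0 VC-HIT; vc=[12,30,14,28,8]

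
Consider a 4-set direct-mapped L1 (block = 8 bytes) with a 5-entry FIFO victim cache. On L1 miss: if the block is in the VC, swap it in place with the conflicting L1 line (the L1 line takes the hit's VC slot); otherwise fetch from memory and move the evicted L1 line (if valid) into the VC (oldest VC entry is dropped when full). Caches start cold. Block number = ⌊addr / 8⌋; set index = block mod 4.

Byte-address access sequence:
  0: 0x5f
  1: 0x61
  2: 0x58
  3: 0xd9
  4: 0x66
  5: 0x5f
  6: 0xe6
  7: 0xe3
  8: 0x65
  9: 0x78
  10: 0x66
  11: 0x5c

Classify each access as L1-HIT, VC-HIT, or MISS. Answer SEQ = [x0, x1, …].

#0 0x5f→b11/s3 MISS; vc=[]
#1 0x61→b12/s0 MISS; vc=[]
#2 0x58→b11/s3 L1-HIT; vc=[]
#3 0xd9→b27/s3 MISS; vc=[11]
#4 0x66→b12/s0 L1-HIT; vc=[11]
#5 0x5f→b11/s3 VC-HIT; vc=[27]
#6 0xe6→b28/s0 MISS; vc=[27,12]
#7 0xe3→b28/s0 L1-HIT; vc=[27,12]
#8 0x65→b12/s0 VC-HIT; vc=[27,28]
#9 0x78→b15/s3 MISS; vc=[27,28,11]
#10 0x66→b12/s0 L1-HIT; vc=[27,28,11]
#11 0x5c→b11/s3 VC-HIT; vc=[27,28,15]

SEQ = [MISS, MISS, L1-HIT, MISS, L1-HIT, VC-HIT, MISS, L1-HIT, VC-HIT, MISS, L1-HIT, VC-HIT]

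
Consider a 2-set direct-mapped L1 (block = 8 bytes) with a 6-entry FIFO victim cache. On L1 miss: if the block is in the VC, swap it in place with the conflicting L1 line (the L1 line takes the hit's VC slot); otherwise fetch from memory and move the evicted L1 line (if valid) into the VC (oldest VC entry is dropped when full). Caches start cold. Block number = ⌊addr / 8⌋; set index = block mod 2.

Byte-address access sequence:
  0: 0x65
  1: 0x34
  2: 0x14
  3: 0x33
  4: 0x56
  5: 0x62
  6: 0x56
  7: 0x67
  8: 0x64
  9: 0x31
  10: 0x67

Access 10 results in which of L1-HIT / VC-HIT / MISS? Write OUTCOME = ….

  [0] addr=0x65 blk=12 s=0: MISS | VC []
  [1] addr=0x34 blk=6 s=0: MISS | VC [12]
  [2] addr=0x14 blk=2 s=0: MISS | VC [12, 6]
  [3] addr=0x33 blk=6 s=0: VC-HIT | VC [12, 2]
  [4] addr=0x56 blk=10 s=0: MISS | VC [12, 2, 6]
  [5] addr=0x62 blk=12 s=0: VC-HIT | VC [10, 2, 6]
  [6] addr=0x56 blk=10 s=0: VC-HIT | VC [12, 2, 6]
  [7] addr=0x67 blk=12 s=0: VC-HIT | VC [10, 2, 6]
  [8] addr=0x64 blk=12 s=0: L1-HIT | VC [10, 2, 6]
  [9] addr=0x31 blk=6 s=0: VC-HIT | VC [10, 2, 12]
  [10] addr=0x67 blk=12 s=0: VC-HIT | VC [10, 2, 6]

OUTCOME = VC-HIT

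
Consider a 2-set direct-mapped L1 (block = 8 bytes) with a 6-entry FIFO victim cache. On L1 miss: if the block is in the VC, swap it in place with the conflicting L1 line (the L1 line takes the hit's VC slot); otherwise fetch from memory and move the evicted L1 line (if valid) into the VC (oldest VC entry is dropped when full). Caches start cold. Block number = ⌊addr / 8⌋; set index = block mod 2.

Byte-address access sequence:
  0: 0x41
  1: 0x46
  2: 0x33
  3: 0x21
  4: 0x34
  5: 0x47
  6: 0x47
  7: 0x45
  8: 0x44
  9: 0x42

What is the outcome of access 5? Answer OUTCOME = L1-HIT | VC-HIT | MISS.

  [0] addr=0x41 blk=8 s=0: MISS | VC []
  [1] addr=0x46 blk=8 s=0: L1-HIT | VC []
  [2] addr=0x33 blk=6 s=0: MISS | VC [8]
  [3] addr=0x21 blk=4 s=0: MISS | VC [8, 6]
  [4] addr=0x34 blk=6 s=0: VC-HIT | VC [8, 4]
  [5] addr=0x47 blk=8 s=0: VC-HIT | VC [6, 4]
  [6] addr=0x47 blk=8 s=0: L1-HIT | VC [6, 4]
  [7] addr=0x45 blk=8 s=0: L1-HIT | VC [6, 4]
  [8] addr=0x44 blk=8 s=0: L1-HIT | VC [6, 4]
  [9] addr=0x42 blk=8 s=0: L1-HIT | VC [6, 4]

OUTCOME = VC-HIT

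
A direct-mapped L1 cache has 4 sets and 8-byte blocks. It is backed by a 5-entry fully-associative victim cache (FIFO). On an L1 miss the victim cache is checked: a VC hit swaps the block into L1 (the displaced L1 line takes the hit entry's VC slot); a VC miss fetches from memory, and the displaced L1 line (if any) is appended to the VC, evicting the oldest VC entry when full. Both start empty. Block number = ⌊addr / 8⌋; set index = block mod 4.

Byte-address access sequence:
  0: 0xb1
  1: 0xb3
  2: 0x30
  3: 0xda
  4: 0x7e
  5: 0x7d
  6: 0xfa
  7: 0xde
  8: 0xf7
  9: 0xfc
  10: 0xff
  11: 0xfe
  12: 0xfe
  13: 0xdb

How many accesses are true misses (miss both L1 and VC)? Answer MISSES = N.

  [0] addr=0xb1 blk=22 s=2: MISS | VC []
  [1] addr=0xb3 blk=22 s=2: L1-HIT | VC []
  [2] addr=0x30 blk=6 s=2: MISS | VC [22]
  [3] addr=0xda blk=27 s=3: MISS | VC [22]
  [4] addr=0x7e blk=15 s=3: MISS | VC [22, 27]
  [5] addr=0x7d blk=15 s=3: L1-HIT | VC [22, 27]
  [6] addr=0xfa blk=31 s=3: MISS | VC [22, 27, 15]
  [7] addr=0xde blk=27 s=3: VC-HIT | VC [22, 31, 15]
  [8] addr=0xf7 blk=30 s=2: MISS | VC [22, 31, 15, 6]
  [9] addr=0xfc blk=31 s=3: VC-HIT | VC [22, 27, 15, 6]
  [10] addr=0xff blk=31 s=3: L1-HIT | VC [22, 27, 15, 6]
  [11] addr=0xfe blk=31 s=3: L1-HIT | VC [22, 27, 15, 6]
  [12] addr=0xfe blk=31 s=3: L1-HIT | VC [22, 27, 15, 6]
  [13] addr=0xdb blk=27 s=3: VC-HIT | VC [22, 31, 15, 6]

MISSES = 6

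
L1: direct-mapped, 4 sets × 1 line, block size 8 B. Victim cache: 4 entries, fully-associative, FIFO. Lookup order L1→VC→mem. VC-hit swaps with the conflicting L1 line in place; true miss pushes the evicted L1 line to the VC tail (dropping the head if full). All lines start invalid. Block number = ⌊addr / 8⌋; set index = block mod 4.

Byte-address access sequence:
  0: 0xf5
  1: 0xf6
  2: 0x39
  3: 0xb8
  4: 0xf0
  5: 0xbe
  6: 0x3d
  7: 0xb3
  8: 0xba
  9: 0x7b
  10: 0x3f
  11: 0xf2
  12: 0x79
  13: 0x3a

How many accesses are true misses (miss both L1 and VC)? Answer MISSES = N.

0: 0xf5 (blk 30, set 2) → MISS  vc=[]
1: 0xf6 (blk 30, set 2) → L1-HIT  vc=[]
2: 0x39 (blk 7, set 3) → MISS  vc=[]
3: 0xb8 (blk 23, set 3) → MISS  vc=[7]
4: 0xf0 (blk 30, set 2) → L1-HIT  vc=[7]
5: 0xbe (blk 23, set 3) → L1-HIT  vc=[7]
6: 0x3d (blk 7, set 3) → VC-HIT  vc=[23]
7: 0xb3 (blk 22, set 2) → MISS  vc=[23, 30]
8: 0xba (blk 23, set 3) → VC-HIT  vc=[7, 30]
9: 0x7b (blk 15, set 3) → MISS  vc=[7, 30, 23]
10: 0x3f (blk 7, set 3) → VC-HIT  vc=[15, 30, 23]
11: 0xf2 (blk 30, set 2) → VC-HIT  vc=[15, 22, 23]
12: 0x79 (blk 15, set 3) → VC-HIT  vc=[7, 22, 23]
13: 0x3a (blk 7, set 3) → VC-HIT  vc=[15, 22, 23]

MISSES = 5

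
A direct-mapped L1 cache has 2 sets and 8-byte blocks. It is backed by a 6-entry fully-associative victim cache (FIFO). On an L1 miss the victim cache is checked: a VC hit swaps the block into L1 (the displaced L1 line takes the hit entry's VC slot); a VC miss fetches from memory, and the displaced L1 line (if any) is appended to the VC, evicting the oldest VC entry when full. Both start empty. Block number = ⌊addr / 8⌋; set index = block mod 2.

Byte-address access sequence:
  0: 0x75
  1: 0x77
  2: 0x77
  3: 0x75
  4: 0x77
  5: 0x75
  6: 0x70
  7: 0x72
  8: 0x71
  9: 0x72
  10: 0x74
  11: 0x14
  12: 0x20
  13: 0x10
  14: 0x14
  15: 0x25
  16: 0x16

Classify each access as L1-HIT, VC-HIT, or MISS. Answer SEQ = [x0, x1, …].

#0 0x75→b14/s0 MISS; vc=[]
#1 0x77→b14/s0 L1-HIT; vc=[]
#2 0x77→b14/s0 L1-HIT; vc=[]
#3 0x75→b14/s0 L1-HIT; vc=[]
#4 0x77→b14/s0 L1-HIT; vc=[]
#5 0x75→b14/s0 L1-HIT; vc=[]
#6 0x70→b14/s0 L1-HIT; vc=[]
#7 0x72→b14/s0 L1-HIT; vc=[]
#8 0x71→b14/s0 L1-HIT; vc=[]
#9 0x72→b14/s0 L1-HIT; vc=[]
#10 0x74→b14/s0 L1-HIT; vc=[]
#11 0x14→b2/s0 MISS; vc=[14]
#12 0x20→b4/s0 MISS; vc=[14,2]
#13 0x10→b2/s0 VC-HIT; vc=[14,4]
#14 0x14→b2/s0 L1-HIT; vc=[14,4]
#15 0x25→b4/s0 VC-HIT; vc=[14,2]
#16 0x16→b2/s0 VC-HIT; vc=[14,4]

SEQ = [MISS, L1-HIT, L1-HIT, L1-HIT, L1-HIT, L1-HIT, L1-HIT, L1-HIT, L1-HIT, L1-HIT, L1-HIT, MISS, MISS, VC-HIT, L1-HIT, VC-HIT, VC-HIT]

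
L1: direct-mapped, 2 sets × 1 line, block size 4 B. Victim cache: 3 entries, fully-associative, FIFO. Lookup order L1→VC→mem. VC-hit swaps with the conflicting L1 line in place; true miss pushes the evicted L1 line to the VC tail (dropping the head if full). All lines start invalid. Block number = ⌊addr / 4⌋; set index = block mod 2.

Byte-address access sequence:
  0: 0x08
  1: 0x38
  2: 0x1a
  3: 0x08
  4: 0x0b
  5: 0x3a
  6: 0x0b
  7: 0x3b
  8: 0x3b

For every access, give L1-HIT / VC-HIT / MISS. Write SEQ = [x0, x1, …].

SEQ = [MISS, MISS, MISS, VC-HIT, L1-HIT, VC-HIT, VC-HIT, VC-HIT, L1-HIT]

  [0] addr=0x8 blk=2 s=0: MISS | VC []
  [1] addr=0x38 blk=14 s=0: MISS | VC [2]
  [2] addr=0x1a blk=6 s=0: MISS | VC [2, 14]
  [3] addr=0x8 blk=2 s=0: VC-HIT | VC [6, 14]
  [4] addr=0xb blk=2 s=0: L1-HIT | VC [6, 14]
  [5] addr=0x3a blk=14 s=0: VC-HIT | VC [6, 2]
  [6] addr=0xb blk=2 s=0: VC-HIT | VC [6, 14]
  [7] addr=0x3b blk=14 s=0: VC-HIT | VC [6, 2]
  [8] addr=0x3b blk=14 s=0: L1-HIT | VC [6, 2]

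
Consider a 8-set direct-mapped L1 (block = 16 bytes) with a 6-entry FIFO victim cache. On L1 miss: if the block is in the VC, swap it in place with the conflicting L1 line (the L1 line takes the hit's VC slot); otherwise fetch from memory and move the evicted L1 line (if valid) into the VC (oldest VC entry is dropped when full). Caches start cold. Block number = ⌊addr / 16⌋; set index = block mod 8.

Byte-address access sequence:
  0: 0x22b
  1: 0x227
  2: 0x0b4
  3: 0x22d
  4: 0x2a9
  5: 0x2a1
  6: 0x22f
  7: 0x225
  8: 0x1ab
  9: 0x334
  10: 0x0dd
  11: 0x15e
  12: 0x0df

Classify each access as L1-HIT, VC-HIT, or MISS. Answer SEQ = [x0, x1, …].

SEQ = [MISS, L1-HIT, MISS, L1-HIT, MISS, L1-HIT, VC-HIT, L1-HIT, MISS, MISS, MISS, MISS, VC-HIT]

#0 0x22b→b34/s2 MISS; vc=[]
#1 0x227→b34/s2 L1-HIT; vc=[]
#2 0xb4→b11/s3 MISS; vc=[]
#3 0x22d→b34/s2 L1-HIT; vc=[]
#4 0x2a9→b42/s2 MISS; vc=[34]
#5 0x2a1→b42/s2 L1-HIT; vc=[34]
#6 0x22f→b34/s2 VC-HIT; vc=[42]
#7 0x225→b34/s2 L1-HIT; vc=[42]
#8 0x1ab→b26/s2 MISS; vc=[42,34]
#9 0x334→b51/s3 MISS; vc=[42,34,11]
#10 0xdd→b13/s5 MISS; vc=[42,34,11]
#11 0x15e→b21/s5 MISS; vc=[42,34,11,13]
#12 0xdf→b13/s5 VC-HIT; vc=[42,34,11,21]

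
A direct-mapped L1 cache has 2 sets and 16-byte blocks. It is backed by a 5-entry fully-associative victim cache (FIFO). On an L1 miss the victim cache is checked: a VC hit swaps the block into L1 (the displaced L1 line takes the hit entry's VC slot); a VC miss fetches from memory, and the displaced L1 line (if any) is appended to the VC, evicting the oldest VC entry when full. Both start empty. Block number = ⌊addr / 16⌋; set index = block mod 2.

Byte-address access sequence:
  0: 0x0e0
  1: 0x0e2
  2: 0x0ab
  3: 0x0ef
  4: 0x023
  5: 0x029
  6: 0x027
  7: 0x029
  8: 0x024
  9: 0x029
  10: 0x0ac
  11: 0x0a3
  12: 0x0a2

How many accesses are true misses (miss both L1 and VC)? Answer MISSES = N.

MISSES = 3

  [0] addr=0xe0 blk=14 s=0: MISS | VC []
  [1] addr=0xe2 blk=14 s=0: L1-HIT | VC []
  [2] addr=0xab blk=10 s=0: MISS | VC [14]
  [3] addr=0xef blk=14 s=0: VC-HIT | VC [10]
  [4] addr=0x23 blk=2 s=0: MISS | VC [10, 14]
  [5] addr=0x29 blk=2 s=0: L1-HIT | VC [10, 14]
  [6] addr=0x27 blk=2 s=0: L1-HIT | VC [10, 14]
  [7] addr=0x29 blk=2 s=0: L1-HIT | VC [10, 14]
  [8] addr=0x24 blk=2 s=0: L1-HIT | VC [10, 14]
  [9] addr=0x29 blk=2 s=0: L1-HIT | VC [10, 14]
  [10] addr=0xac blk=10 s=0: VC-HIT | VC [2, 14]
  [11] addr=0xa3 blk=10 s=0: L1-HIT | VC [2, 14]
  [12] addr=0xa2 blk=10 s=0: L1-HIT | VC [2, 14]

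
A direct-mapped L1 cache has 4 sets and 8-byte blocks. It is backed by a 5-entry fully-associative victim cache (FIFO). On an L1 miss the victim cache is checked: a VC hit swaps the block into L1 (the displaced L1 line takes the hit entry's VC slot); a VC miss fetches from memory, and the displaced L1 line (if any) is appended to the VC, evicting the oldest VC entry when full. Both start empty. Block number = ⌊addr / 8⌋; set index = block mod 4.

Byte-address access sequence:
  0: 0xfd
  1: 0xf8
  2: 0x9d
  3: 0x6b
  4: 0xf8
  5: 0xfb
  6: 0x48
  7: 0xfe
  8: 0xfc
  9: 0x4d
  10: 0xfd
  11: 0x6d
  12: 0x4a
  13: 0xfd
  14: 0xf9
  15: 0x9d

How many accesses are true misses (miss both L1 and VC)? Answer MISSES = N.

#0 0xfd→b31/s3 MISS; vc=[]
#1 0xf8→b31/s3 L1-HIT; vc=[]
#2 0x9d→b19/s3 MISS; vc=[31]
#3 0x6b→b13/s1 MISS; vc=[31]
#4 0xf8→b31/s3 VC-HIT; vc=[19]
#5 0xfb→b31/s3 L1-HIT; vc=[19]
#6 0x48→b9/s1 MISS; vc=[19,13]
#7 0xfe→b31/s3 L1-HIT; vc=[19,13]
#8 0xfc→b31/s3 L1-HIT; vc=[19,13]
#9 0x4d→b9/s1 L1-HIT; vc=[19,13]
#10 0xfd→b31/s3 L1-HIT; vc=[19,13]
#11 0x6d→b13/s1 VC-HIT; vc=[19,9]
#12 0x4a→b9/s1 VC-HIT; vc=[19,13]
#13 0xfd→b31/s3 L1-HIT; vc=[19,13]
#14 0xf9→b31/s3 L1-HIT; vc=[19,13]
#15 0x9d→b19/s3 VC-HIT; vc=[31,13]

MISSES = 4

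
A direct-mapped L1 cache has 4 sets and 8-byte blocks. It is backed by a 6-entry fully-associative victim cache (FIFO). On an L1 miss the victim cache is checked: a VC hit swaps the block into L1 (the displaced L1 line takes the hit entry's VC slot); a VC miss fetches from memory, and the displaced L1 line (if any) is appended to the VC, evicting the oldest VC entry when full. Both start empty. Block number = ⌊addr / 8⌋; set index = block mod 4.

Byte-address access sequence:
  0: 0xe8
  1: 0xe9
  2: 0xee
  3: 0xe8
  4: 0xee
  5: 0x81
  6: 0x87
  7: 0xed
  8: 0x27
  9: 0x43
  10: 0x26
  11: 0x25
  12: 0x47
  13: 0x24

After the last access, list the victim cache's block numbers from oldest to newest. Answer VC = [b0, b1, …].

VC = [16, 8]

#0 0xe8→b29/s1 MISS; vc=[]
#1 0xe9→b29/s1 L1-HIT; vc=[]
#2 0xee→b29/s1 L1-HIT; vc=[]
#3 0xe8→b29/s1 L1-HIT; vc=[]
#4 0xee→b29/s1 L1-HIT; vc=[]
#5 0x81→b16/s0 MISS; vc=[]
#6 0x87→b16/s0 L1-HIT; vc=[]
#7 0xed→b29/s1 L1-HIT; vc=[]
#8 0x27→b4/s0 MISS; vc=[16]
#9 0x43→b8/s0 MISS; vc=[16,4]
#10 0x26→b4/s0 VC-HIT; vc=[16,8]
#11 0x25→b4/s0 L1-HIT; vc=[16,8]
#12 0x47→b8/s0 VC-HIT; vc=[16,4]
#13 0x24→b4/s0 VC-HIT; vc=[16,8]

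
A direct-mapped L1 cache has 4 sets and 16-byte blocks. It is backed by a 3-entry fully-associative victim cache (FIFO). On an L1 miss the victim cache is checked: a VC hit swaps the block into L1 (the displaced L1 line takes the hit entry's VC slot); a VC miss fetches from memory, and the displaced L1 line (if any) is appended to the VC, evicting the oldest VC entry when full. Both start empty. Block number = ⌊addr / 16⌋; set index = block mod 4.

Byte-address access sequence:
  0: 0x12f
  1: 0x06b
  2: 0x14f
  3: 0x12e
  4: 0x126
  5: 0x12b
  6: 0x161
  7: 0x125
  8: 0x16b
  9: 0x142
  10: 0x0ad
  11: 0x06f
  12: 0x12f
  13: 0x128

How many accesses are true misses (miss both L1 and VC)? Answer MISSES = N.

  [0] addr=0x12f blk=18 s=2: MISS | VC []
  [1] addr=0x6b blk=6 s=2: MISS | VC [18]
  [2] addr=0x14f blk=20 s=0: MISS | VC [18]
  [3] addr=0x12e blk=18 s=2: VC-HIT | VC [6]
  [4] addr=0x126 blk=18 s=2: L1-HIT | VC [6]
  [5] addr=0x12b blk=18 s=2: L1-HIT | VC [6]
  [6] addr=0x161 blk=22 s=2: MISS | VC [6, 18]
  [7] addr=0x125 blk=18 s=2: VC-HIT | VC [6, 22]
  [8] addr=0x16b blk=22 s=2: VC-HIT | VC [6, 18]
  [9] addr=0x142 blk=20 s=0: L1-HIT | VC [6, 18]
  [10] addr=0xad blk=10 s=2: MISS | VC [6, 18, 22]
  [11] addr=0x6f blk=6 s=2: VC-HIT | VC [10, 18, 22]
  [12] addr=0x12f blk=18 s=2: VC-HIT | VC [10, 6, 22]
  [13] addr=0x128 blk=18 s=2: L1-HIT | VC [10, 6, 22]

MISSES = 5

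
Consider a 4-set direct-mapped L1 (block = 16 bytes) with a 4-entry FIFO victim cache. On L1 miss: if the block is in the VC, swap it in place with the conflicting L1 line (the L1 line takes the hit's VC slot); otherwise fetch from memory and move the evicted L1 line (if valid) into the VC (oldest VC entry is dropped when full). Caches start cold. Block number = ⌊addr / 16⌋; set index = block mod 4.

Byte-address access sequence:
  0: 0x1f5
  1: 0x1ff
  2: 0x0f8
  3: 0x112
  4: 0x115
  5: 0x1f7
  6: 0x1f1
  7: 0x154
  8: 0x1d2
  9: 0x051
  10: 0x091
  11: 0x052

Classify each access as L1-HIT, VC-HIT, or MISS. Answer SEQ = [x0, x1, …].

#0 0x1f5→b31/s3 MISS; vc=[]
#1 0x1ff→b31/s3 L1-HIT; vc=[]
#2 0xf8→b15/s3 MISS; vc=[31]
#3 0x112→b17/s1 MISS; vc=[31]
#4 0x115→b17/s1 L1-HIT; vc=[31]
#5 0x1f7→b31/s3 VC-HIT; vc=[15]
#6 0x1f1→b31/s3 L1-HIT; vc=[15]
#7 0x154→b21/s1 MISS; vc=[15,17]
#8 0x1d2→b29/s1 MISS; vc=[15,17,21]
#9 0x51→b5/s1 MISS; vc=[15,17,21,29]
#10 0x91→b9/s1 MISS; vc=[17,21,29,5]
#11 0x52→b5/s1 VC-HIT; vc=[17,21,29,9]

SEQ = [MISS, L1-HIT, MISS, MISS, L1-HIT, VC-HIT, L1-HIT, MISS, MISS, MISS, MISS, VC-HIT]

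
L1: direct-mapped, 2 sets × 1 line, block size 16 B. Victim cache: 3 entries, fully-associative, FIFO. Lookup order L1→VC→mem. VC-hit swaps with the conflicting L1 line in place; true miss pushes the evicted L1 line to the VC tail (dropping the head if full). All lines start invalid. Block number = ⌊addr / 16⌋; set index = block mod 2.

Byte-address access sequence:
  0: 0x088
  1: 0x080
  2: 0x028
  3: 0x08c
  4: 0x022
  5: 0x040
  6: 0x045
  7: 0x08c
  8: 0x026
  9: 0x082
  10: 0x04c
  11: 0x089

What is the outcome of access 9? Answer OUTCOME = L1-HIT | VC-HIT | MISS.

OUTCOME = VC-HIT

#0 0x88→b8/s0 MISS; vc=[]
#1 0x80→b8/s0 L1-HIT; vc=[]
#2 0x28→b2/s0 MISS; vc=[8]
#3 0x8c→b8/s0 VC-HIT; vc=[2]
#4 0x22→b2/s0 VC-HIT; vc=[8]
#5 0x40→b4/s0 MISS; vc=[8,2]
#6 0x45→b4/s0 L1-HIT; vc=[8,2]
#7 0x8c→b8/s0 VC-HIT; vc=[4,2]
#8 0x26→b2/s0 VC-HIT; vc=[4,8]
#9 0x82→b8/s0 VC-HIT; vc=[4,2]
#10 0x4c→b4/s0 VC-HIT; vc=[8,2]
#11 0x89→b8/s0 VC-HIT; vc=[4,2]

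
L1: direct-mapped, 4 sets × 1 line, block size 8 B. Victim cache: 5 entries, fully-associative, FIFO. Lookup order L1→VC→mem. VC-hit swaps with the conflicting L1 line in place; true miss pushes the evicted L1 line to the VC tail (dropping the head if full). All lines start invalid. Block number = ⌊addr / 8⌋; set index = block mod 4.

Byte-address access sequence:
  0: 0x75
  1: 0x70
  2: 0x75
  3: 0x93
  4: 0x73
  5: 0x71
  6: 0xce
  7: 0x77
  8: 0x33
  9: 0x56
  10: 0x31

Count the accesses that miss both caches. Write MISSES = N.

MISSES = 5

  [0] addr=0x75 blk=14 s=2: MISS | VC []
  [1] addr=0x70 blk=14 s=2: L1-HIT | VC []
  [2] addr=0x75 blk=14 s=2: L1-HIT | VC []
  [3] addr=0x93 blk=18 s=2: MISS | VC [14]
  [4] addr=0x73 blk=14 s=2: VC-HIT | VC [18]
  [5] addr=0x71 blk=14 s=2: L1-HIT | VC [18]
  [6] addr=0xce blk=25 s=1: MISS | VC [18]
  [7] addr=0x77 blk=14 s=2: L1-HIT | VC [18]
  [8] addr=0x33 blk=6 s=2: MISS | VC [18, 14]
  [9] addr=0x56 blk=10 s=2: MISS | VC [18, 14, 6]
  [10] addr=0x31 blk=6 s=2: VC-HIT | VC [18, 14, 10]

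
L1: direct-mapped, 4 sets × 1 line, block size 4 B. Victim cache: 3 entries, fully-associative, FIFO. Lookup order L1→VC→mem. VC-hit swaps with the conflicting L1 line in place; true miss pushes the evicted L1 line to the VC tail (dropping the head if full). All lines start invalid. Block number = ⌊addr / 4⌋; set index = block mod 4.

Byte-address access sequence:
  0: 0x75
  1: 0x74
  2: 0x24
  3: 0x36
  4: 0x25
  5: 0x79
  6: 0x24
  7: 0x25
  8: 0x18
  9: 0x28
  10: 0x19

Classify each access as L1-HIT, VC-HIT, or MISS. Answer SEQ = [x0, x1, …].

SEQ = [MISS, L1-HIT, MISS, MISS, VC-HIT, MISS, L1-HIT, L1-HIT, MISS, MISS, VC-HIT]

#0 0x75→b29/s1 MISS; vc=[]
#1 0x74→b29/s1 L1-HIT; vc=[]
#2 0x24→b9/s1 MISS; vc=[29]
#3 0x36→b13/s1 MISS; vc=[29,9]
#4 0x25→b9/s1 VC-HIT; vc=[29,13]
#5 0x79→b30/s2 MISS; vc=[29,13]
#6 0x24→b9/s1 L1-HIT; vc=[29,13]
#7 0x25→b9/s1 L1-HIT; vc=[29,13]
#8 0x18→b6/s2 MISS; vc=[29,13,30]
#9 0x28→b10/s2 MISS; vc=[13,30,6]
#10 0x19→b6/s2 VC-HIT; vc=[13,30,10]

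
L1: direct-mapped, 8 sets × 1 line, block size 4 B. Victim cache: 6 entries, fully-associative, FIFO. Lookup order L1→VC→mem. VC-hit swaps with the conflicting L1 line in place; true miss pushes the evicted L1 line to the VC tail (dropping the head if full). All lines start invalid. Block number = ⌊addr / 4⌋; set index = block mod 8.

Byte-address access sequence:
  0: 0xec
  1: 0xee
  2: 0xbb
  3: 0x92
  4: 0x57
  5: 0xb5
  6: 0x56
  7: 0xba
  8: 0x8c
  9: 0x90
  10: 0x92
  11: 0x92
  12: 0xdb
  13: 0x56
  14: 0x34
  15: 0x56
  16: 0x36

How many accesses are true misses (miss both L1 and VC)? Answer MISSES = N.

MISSES = 8

#0 0xec→b59/s3 MISS; vc=[]
#1 0xee→b59/s3 L1-HIT; vc=[]
#2 0xbb→b46/s6 MISS; vc=[]
#3 0x92→b36/s4 MISS; vc=[]
#4 0x57→b21/s5 MISS; vc=[]
#5 0xb5→b45/s5 MISS; vc=[21]
#6 0x56→b21/s5 VC-HIT; vc=[45]
#7 0xba→b46/s6 L1-HIT; vc=[45]
#8 0x8c→b35/s3 MISS; vc=[45,59]
#9 0x90→b36/s4 L1-HIT; vc=[45,59]
#10 0x92→b36/s4 L1-HIT; vc=[45,59]
#11 0x92→b36/s4 L1-HIT; vc=[45,59]
#12 0xdb→b54/s6 MISS; vc=[45,59,46]
#13 0x56→b21/s5 L1-HIT; vc=[45,59,46]
#14 0x34→b13/s5 MISS; vc=[45,59,46,21]
#15 0x56→b21/s5 VC-HIT; vc=[45,59,46,13]
#16 0x36→b13/s5 VC-HIT; vc=[45,59,46,21]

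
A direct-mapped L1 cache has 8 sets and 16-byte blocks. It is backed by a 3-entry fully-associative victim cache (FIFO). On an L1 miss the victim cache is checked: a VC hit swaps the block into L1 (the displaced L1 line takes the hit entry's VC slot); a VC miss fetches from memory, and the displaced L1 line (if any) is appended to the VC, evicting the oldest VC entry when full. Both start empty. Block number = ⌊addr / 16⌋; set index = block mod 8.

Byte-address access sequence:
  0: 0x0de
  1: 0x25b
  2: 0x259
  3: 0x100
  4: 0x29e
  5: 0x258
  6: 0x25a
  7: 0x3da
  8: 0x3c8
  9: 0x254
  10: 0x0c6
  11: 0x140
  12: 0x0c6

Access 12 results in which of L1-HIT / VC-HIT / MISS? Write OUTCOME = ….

OUTCOME = VC-HIT

#0 0xde→b13/s5 MISS; vc=[]
#1 0x25b→b37/s5 MISS; vc=[13]
#2 0x259→b37/s5 L1-HIT; vc=[13]
#3 0x100→b16/s0 MISS; vc=[13]
#4 0x29e→b41/s1 MISS; vc=[13]
#5 0x258→b37/s5 L1-HIT; vc=[13]
#6 0x25a→b37/s5 L1-HIT; vc=[13]
#7 0x3da→b61/s5 MISS; vc=[13,37]
#8 0x3c8→b60/s4 MISS; vc=[13,37]
#9 0x254→b37/s5 VC-HIT; vc=[13,61]
#10 0xc6→b12/s4 MISS; vc=[13,61,60]
#11 0x140→b20/s4 MISS; vc=[61,60,12]
#12 0xc6→b12/s4 VC-HIT; vc=[61,60,20]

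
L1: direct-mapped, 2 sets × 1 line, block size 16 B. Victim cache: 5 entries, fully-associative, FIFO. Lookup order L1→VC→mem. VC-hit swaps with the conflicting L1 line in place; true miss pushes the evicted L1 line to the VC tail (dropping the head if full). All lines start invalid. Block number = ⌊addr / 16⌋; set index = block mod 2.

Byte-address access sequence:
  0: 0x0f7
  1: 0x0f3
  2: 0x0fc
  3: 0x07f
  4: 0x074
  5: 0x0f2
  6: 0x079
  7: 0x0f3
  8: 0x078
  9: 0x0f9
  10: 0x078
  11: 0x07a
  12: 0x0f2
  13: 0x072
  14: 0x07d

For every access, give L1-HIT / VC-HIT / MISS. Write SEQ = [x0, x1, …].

  [0] addr=0xf7 blk=15 s=1: MISS | VC []
  [1] addr=0xf3 blk=15 s=1: L1-HIT | VC []
  [2] addr=0xfc blk=15 s=1: L1-HIT | VC []
  [3] addr=0x7f blk=7 s=1: MISS | VC [15]
  [4] addr=0x74 blk=7 s=1: L1-HIT | VC [15]
  [5] addr=0xf2 blk=15 s=1: VC-HIT | VC [7]
  [6] addr=0x79 blk=7 s=1: VC-HIT | VC [15]
  [7] addr=0xf3 blk=15 s=1: VC-HIT | VC [7]
  [8] addr=0x78 blk=7 s=1: VC-HIT | VC [15]
  [9] addr=0xf9 blk=15 s=1: VC-HIT | VC [7]
  [10] addr=0x78 blk=7 s=1: VC-HIT | VC [15]
  [11] addr=0x7a blk=7 s=1: L1-HIT | VC [15]
  [12] addr=0xf2 blk=15 s=1: VC-HIT | VC [7]
  [13] addr=0x72 blk=7 s=1: VC-HIT | VC [15]
  [14] addr=0x7d blk=7 s=1: L1-HIT | VC [15]

SEQ = [MISS, L1-HIT, L1-HIT, MISS, L1-HIT, VC-HIT, VC-HIT, VC-HIT, VC-HIT, VC-HIT, VC-HIT, L1-HIT, VC-HIT, VC-HIT, L1-HIT]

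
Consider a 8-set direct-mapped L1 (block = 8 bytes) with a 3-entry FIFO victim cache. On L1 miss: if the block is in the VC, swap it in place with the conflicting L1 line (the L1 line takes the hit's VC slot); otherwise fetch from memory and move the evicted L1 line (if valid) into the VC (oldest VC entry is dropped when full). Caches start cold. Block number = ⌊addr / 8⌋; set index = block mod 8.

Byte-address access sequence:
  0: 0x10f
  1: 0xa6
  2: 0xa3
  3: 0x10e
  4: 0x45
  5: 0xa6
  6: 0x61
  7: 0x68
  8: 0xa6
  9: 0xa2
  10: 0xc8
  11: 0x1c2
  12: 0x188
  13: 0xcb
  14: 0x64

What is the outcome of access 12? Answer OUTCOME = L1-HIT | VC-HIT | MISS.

OUTCOME = MISS

  [0] addr=0x10f blk=33 s=1: MISS | VC []
  [1] addr=0xa6 blk=20 s=4: MISS | VC []
  [2] addr=0xa3 blk=20 s=4: L1-HIT | VC []
  [3] addr=0x10e blk=33 s=1: L1-HIT | VC []
  [4] addr=0x45 blk=8 s=0: MISS | VC []
  [5] addr=0xa6 blk=20 s=4: L1-HIT | VC []
  [6] addr=0x61 blk=12 s=4: MISS | VC [20]
  [7] addr=0x68 blk=13 s=5: MISS | VC [20]
  [8] addr=0xa6 blk=20 s=4: VC-HIT | VC [12]
  [9] addr=0xa2 blk=20 s=4: L1-HIT | VC [12]
  [10] addr=0xc8 blk=25 s=1: MISS | VC [12, 33]
  [11] addr=0x1c2 blk=56 s=0: MISS | VC [12, 33, 8]
  [12] addr=0x188 blk=49 s=1: MISS | VC [33, 8, 25]
  [13] addr=0xcb blk=25 s=1: VC-HIT | VC [33, 8, 49]
  [14] addr=0x64 blk=12 s=4: MISS | VC [8, 49, 20]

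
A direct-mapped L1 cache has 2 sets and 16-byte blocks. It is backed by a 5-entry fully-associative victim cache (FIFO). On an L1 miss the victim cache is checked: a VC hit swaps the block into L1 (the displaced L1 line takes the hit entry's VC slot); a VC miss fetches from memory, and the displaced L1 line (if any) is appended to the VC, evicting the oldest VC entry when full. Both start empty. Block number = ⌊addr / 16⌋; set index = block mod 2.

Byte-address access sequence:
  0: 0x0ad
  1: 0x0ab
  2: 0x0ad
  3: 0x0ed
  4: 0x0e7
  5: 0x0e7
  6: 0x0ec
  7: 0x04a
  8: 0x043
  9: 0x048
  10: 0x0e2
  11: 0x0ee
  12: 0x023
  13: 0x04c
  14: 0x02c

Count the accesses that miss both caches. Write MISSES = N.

MISSES = 4

#0 0xad→b10/s0 MISS; vc=[]
#1 0xab→b10/s0 L1-HIT; vc=[]
#2 0xad→b10/s0 L1-HIT; vc=[]
#3 0xed→b14/s0 MISS; vc=[10]
#4 0xe7→b14/s0 L1-HIT; vc=[10]
#5 0xe7→b14/s0 L1-HIT; vc=[10]
#6 0xec→b14/s0 L1-HIT; vc=[10]
#7 0x4a→b4/s0 MISS; vc=[10,14]
#8 0x43→b4/s0 L1-HIT; vc=[10,14]
#9 0x48→b4/s0 L1-HIT; vc=[10,14]
#10 0xe2→b14/s0 VC-HIT; vc=[10,4]
#11 0xee→b14/s0 L1-HIT; vc=[10,4]
#12 0x23→b2/s0 MISS; vc=[10,4,14]
#13 0x4c→b4/s0 VC-HIT; vc=[10,2,14]
#14 0x2c→b2/s0 VC-HIT; vc=[10,4,14]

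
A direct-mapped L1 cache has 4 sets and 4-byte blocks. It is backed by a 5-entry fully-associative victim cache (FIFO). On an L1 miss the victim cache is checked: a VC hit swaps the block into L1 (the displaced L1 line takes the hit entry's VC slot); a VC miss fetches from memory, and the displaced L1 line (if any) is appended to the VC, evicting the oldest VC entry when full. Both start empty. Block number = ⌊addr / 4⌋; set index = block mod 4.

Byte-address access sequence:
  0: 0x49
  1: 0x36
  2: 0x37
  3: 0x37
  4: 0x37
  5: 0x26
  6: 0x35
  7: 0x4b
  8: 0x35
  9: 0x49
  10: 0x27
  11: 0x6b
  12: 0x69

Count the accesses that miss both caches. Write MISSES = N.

0: 0x49 (blk 18, set 2) → MISS  vc=[]
1: 0x36 (blk 13, set 1) → MISS  vc=[]
2: 0x37 (blk 13, set 1) → L1-HIT  vc=[]
3: 0x37 (blk 13, set 1) → L1-HIT  vc=[]
4: 0x37 (blk 13, set 1) → L1-HIT  vc=[]
5: 0x26 (blk 9, set 1) → MISS  vc=[13]
6: 0x35 (blk 13, set 1) → VC-HIT  vc=[9]
7: 0x4b (blk 18, set 2) → L1-HIT  vc=[9]
8: 0x35 (blk 13, set 1) → L1-HIT  vc=[9]
9: 0x49 (blk 18, set 2) → L1-HIT  vc=[9]
10: 0x27 (blk 9, set 1) → VC-HIT  vc=[13]
11: 0x6b (blk 26, set 2) → MISS  vc=[13, 18]
12: 0x69 (blk 26, set 2) → L1-HIT  vc=[13, 18]

MISSES = 4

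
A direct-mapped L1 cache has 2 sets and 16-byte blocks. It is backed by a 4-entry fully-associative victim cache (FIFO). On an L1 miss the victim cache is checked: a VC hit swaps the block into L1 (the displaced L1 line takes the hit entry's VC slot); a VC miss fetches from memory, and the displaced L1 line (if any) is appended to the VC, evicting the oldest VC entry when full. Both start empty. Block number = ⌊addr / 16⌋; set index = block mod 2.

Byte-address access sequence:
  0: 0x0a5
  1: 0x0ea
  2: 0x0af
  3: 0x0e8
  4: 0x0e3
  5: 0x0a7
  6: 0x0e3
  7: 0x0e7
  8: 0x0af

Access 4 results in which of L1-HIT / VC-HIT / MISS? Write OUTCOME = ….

OUTCOME = L1-HIT

0: 0xa5 (blk 10, set 0) → MISS  vc=[]
1: 0xea (blk 14, set 0) → MISS  vc=[10]
2: 0xaf (blk 10, set 0) → VC-HIT  vc=[14]
3: 0xe8 (blk 14, set 0) → VC-HIT  vc=[10]
4: 0xe3 (blk 14, set 0) → L1-HIT  vc=[10]
5: 0xa7 (blk 10, set 0) → VC-HIT  vc=[14]
6: 0xe3 (blk 14, set 0) → VC-HIT  vc=[10]
7: 0xe7 (blk 14, set 0) → L1-HIT  vc=[10]
8: 0xaf (blk 10, set 0) → VC-HIT  vc=[14]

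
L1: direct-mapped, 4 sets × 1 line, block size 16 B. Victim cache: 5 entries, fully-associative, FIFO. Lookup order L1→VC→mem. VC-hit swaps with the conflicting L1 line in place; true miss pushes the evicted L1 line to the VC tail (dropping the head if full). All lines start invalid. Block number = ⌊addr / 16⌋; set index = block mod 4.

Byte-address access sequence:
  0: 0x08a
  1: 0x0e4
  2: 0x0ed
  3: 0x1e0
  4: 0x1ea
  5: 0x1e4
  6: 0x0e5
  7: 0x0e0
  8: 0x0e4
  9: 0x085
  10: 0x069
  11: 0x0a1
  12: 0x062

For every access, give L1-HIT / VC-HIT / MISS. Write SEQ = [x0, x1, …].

SEQ = [MISS, MISS, L1-HIT, MISS, L1-HIT, L1-HIT, VC-HIT, L1-HIT, L1-HIT, L1-HIT, MISS, MISS, VC-HIT]

#0 0x8a→b8/s0 MISS; vc=[]
#1 0xe4→b14/s2 MISS; vc=[]
#2 0xed→b14/s2 L1-HIT; vc=[]
#3 0x1e0→b30/s2 MISS; vc=[14]
#4 0x1ea→b30/s2 L1-HIT; vc=[14]
#5 0x1e4→b30/s2 L1-HIT; vc=[14]
#6 0xe5→b14/s2 VC-HIT; vc=[30]
#7 0xe0→b14/s2 L1-HIT; vc=[30]
#8 0xe4→b14/s2 L1-HIT; vc=[30]
#9 0x85→b8/s0 L1-HIT; vc=[30]
#10 0x69→b6/s2 MISS; vc=[30,14]
#11 0xa1→b10/s2 MISS; vc=[30,14,6]
#12 0x62→b6/s2 VC-HIT; vc=[30,14,10]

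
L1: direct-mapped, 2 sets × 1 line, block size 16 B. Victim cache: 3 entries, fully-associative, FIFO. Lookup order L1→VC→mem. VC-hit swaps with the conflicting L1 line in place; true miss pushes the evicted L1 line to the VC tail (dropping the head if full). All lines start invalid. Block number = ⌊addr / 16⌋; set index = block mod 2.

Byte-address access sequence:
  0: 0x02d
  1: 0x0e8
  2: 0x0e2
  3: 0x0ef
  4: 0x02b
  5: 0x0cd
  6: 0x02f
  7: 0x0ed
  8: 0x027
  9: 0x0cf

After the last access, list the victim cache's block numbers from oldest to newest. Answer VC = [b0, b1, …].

VC = [14, 2]

  [0] addr=0x2d blk=2 s=0: MISS | VC []
  [1] addr=0xe8 blk=14 s=0: MISS | VC [2]
  [2] addr=0xe2 blk=14 s=0: L1-HIT | VC [2]
  [3] addr=0xef blk=14 s=0: L1-HIT | VC [2]
  [4] addr=0x2b blk=2 s=0: VC-HIT | VC [14]
  [5] addr=0xcd blk=12 s=0: MISS | VC [14, 2]
  [6] addr=0x2f blk=2 s=0: VC-HIT | VC [14, 12]
  [7] addr=0xed blk=14 s=0: VC-HIT | VC [2, 12]
  [8] addr=0x27 blk=2 s=0: VC-HIT | VC [14, 12]
  [9] addr=0xcf blk=12 s=0: VC-HIT | VC [14, 2]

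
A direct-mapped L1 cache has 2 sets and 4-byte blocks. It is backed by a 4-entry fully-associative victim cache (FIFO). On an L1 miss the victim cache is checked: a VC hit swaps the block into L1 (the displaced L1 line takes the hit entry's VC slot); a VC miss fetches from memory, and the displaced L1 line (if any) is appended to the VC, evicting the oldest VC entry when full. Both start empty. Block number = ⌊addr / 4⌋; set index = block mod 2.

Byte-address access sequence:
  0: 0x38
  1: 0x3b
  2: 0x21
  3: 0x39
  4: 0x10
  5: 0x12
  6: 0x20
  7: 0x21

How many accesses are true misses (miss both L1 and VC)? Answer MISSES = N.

  [0] addr=0x38 blk=14 s=0: MISS | VC []
  [1] addr=0x3b blk=14 s=0: L1-HIT | VC []
  [2] addr=0x21 blk=8 s=0: MISS | VC [14]
  [3] addr=0x39 blk=14 s=0: VC-HIT | VC [8]
  [4] addr=0x10 blk=4 s=0: MISS | VC [8, 14]
  [5] addr=0x12 blk=4 s=0: L1-HIT | VC [8, 14]
  [6] addr=0x20 blk=8 s=0: VC-HIT | VC [4, 14]
  [7] addr=0x21 blk=8 s=0: L1-HIT | VC [4, 14]

MISSES = 3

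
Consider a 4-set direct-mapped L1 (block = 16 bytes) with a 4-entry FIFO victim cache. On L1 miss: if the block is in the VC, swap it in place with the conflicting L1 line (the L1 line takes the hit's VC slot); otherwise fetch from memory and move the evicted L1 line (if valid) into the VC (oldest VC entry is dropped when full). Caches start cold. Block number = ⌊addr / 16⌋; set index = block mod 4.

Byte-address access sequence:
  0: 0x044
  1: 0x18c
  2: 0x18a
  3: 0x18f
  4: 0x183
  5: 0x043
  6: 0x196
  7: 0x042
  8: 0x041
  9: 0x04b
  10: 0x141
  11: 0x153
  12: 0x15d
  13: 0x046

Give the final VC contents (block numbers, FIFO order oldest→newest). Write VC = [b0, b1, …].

VC = [24, 20, 25]

0: 0x44 (blk 4, set 0) → MISS  vc=[]
1: 0x18c (blk 24, set 0) → MISS  vc=[4]
2: 0x18a (blk 24, set 0) → L1-HIT  vc=[4]
3: 0x18f (blk 24, set 0) → L1-HIT  vc=[4]
4: 0x183 (blk 24, set 0) → L1-HIT  vc=[4]
5: 0x43 (blk 4, set 0) → VC-HIT  vc=[24]
6: 0x196 (blk 25, set 1) → MISS  vc=[24]
7: 0x42 (blk 4, set 0) → L1-HIT  vc=[24]
8: 0x41 (blk 4, set 0) → L1-HIT  vc=[24]
9: 0x4b (blk 4, set 0) → L1-HIT  vc=[24]
10: 0x141 (blk 20, set 0) → MISS  vc=[24, 4]
11: 0x153 (blk 21, set 1) → MISS  vc=[24, 4, 25]
12: 0x15d (blk 21, set 1) → L1-HIT  vc=[24, 4, 25]
13: 0x46 (blk 4, set 0) → VC-HIT  vc=[24, 20, 25]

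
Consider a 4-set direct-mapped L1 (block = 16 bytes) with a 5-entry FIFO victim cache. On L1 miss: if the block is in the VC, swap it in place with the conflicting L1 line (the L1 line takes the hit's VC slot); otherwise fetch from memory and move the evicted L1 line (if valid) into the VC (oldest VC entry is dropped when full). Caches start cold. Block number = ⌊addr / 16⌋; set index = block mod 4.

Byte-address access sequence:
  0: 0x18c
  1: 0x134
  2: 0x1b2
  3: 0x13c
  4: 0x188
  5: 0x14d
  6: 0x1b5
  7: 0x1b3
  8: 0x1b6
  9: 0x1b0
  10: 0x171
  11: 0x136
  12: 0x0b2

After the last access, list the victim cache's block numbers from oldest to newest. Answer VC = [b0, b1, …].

VC = [23, 24, 27, 19]

0: 0x18c (blk 24, set 0) → MISS  vc=[]
1: 0x134 (blk 19, set 3) → MISS  vc=[]
2: 0x1b2 (blk 27, set 3) → MISS  vc=[19]
3: 0x13c (blk 19, set 3) → VC-HIT  vc=[27]
4: 0x188 (blk 24, set 0) → L1-HIT  vc=[27]
5: 0x14d (blk 20, set 0) → MISS  vc=[27, 24]
6: 0x1b5 (blk 27, set 3) → VC-HIT  vc=[19, 24]
7: 0x1b3 (blk 27, set 3) → L1-HIT  vc=[19, 24]
8: 0x1b6 (blk 27, set 3) → L1-HIT  vc=[19, 24]
9: 0x1b0 (blk 27, set 3) → L1-HIT  vc=[19, 24]
10: 0x171 (blk 23, set 3) → MISS  vc=[19, 24, 27]
11: 0x136 (blk 19, set 3) → VC-HIT  vc=[23, 24, 27]
12: 0xb2 (blk 11, set 3) → MISS  vc=[23, 24, 27, 19]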